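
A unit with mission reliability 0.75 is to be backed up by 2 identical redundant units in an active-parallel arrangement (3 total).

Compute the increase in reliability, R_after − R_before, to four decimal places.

R_before = 0.75
R_after = 1 − (1 − 0.75)^3 = 0.9844
ΔR = 0.9844 − 0.75 = 0.2344

0.2344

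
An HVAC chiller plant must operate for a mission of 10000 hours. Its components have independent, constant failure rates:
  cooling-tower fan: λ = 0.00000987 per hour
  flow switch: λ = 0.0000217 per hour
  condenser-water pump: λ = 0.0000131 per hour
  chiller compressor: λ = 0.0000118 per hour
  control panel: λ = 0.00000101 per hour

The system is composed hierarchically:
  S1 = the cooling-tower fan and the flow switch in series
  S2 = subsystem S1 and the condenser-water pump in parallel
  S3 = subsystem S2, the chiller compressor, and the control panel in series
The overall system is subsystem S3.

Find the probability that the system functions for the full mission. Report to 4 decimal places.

R(cooling-tower fan) = exp(−0.00000987 × 10000) = 0.906014
R(flow switch) = exp(−0.0000217 × 10000) = 0.804930
R(condenser-water pump) = exp(−0.0000131 × 10000) = 0.877218
R(chiller compressor) = exp(−0.0000118 × 10000) = 0.888696
R(control panel) = exp(−0.00000101 × 10000) = 0.989951
Series (cooling-tower fan and flow switch): 0.906014 × 0.804930 = 0.729278
Parallel ([0.729278] and condenser-water pump): 1 − (1 − 0.729278)(1 − 0.877218) = 0.966760
Series ([0.966760], chiller compressor, and control panel): 0.966760 × 0.888696 × 0.989951 = 0.8505

0.8505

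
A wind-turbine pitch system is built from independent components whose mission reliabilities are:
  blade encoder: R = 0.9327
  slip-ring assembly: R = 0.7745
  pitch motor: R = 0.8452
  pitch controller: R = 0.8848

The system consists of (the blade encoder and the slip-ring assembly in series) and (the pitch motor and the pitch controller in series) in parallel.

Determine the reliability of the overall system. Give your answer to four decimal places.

Series (blade encoder and slip-ring assembly): 0.932700 × 0.774500 = 0.722376
Series (pitch motor and pitch controller): 0.845200 × 0.884800 = 0.747833
Parallel ([0.722376] and [0.747833]): 1 − (1 − 0.722376)(1 − 0.747833) = 0.9300

0.9300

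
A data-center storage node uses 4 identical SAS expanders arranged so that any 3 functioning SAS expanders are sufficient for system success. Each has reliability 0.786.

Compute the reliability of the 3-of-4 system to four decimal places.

R = Σ_{i=3}^{4} C(4,i) p^i (1−p)^{4−i} with p = 0.786
C(4,3)·0.786^3·0.214^1 = 0.415663
C(4,4)·0.786^4·0.214^0 = 0.381672
Sum = 0.7973

0.7973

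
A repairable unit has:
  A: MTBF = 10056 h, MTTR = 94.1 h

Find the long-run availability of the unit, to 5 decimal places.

A(A) = MTBF/(MTBF+MTTR) = 10056/(10056+94.1) = 0.99073

0.99073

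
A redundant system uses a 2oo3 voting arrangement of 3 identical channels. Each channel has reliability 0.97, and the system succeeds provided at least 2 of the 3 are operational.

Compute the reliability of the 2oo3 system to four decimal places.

R = Σ_{i=2}^{3} C(3,i) p^i (1−p)^{3−i} with p = 0.97
C(3,2)·0.97^2·0.03^1 = 0.084681
C(3,3)·0.97^3·0.03^0 = 0.912673
Sum = 0.9974

0.9974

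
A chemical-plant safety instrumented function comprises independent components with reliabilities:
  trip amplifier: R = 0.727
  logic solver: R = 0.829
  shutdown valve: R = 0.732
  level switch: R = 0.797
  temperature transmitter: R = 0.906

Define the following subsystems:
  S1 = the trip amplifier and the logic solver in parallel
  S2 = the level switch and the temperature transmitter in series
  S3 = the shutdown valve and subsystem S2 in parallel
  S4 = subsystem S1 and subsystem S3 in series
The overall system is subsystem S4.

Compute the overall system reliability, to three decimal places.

Parallel (trip amplifier and logic solver): 1 − (1 − 0.72700)(1 − 0.82900) = 0.95332
Series (level switch and temperature transmitter): 0.79700 × 0.90600 = 0.72208
Parallel (shutdown valve and [0.72208]): 1 − (1 − 0.73200)(1 − 0.72208) = 0.92552
Series ([0.95332] and [0.92552]): 0.95332 × 0.92552 = 0.882

0.882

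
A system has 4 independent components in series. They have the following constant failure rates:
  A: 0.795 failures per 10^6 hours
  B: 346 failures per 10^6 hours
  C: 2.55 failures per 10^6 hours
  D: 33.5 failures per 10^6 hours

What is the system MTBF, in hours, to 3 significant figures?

Series of exponential components: λ_sys = Σ λ_i
λ_sys = 0.000000795 + 0.000346 + 0.00000255 + 0.0000335 = 3.8284e-04 /h
MTBF = 1 / λ_sys = 2610 h

2610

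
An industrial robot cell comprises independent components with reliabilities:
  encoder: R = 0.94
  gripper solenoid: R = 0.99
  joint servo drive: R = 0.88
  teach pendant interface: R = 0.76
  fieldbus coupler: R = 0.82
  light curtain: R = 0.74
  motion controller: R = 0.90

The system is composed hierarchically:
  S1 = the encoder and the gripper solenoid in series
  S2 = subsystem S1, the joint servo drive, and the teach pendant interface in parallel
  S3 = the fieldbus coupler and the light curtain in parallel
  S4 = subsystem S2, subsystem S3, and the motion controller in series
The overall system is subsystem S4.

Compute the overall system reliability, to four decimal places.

0.8562

Series (encoder and gripper solenoid): 0.940000 × 0.990000 = 0.930600
Parallel ([0.930600], joint servo drive, and teach pendant interface): 1 − (1 − 0.930600)(1 − 0.880000)(1 − 0.760000) = 0.998001
Parallel (fieldbus coupler and light curtain): 1 − (1 − 0.820000)(1 − 0.740000) = 0.953200
Series ([0.998001], [0.953200], and motion controller): 0.998001 × 0.953200 × 0.900000 = 0.8562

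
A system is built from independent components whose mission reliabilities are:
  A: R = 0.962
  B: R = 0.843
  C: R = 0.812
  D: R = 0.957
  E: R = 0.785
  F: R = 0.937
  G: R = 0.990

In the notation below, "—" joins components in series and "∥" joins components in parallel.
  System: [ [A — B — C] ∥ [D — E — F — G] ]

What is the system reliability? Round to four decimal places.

Series (A, B, and C): 0.962000 × 0.843000 × 0.812000 = 0.658504
Series (D, E, F, and G): 0.957000 × 0.785000 × 0.937000 × 0.990000 = 0.696877
Parallel ([0.658504] and [0.696877]): 1 − (1 − 0.658504)(1 − 0.696877) = 0.8965

0.8965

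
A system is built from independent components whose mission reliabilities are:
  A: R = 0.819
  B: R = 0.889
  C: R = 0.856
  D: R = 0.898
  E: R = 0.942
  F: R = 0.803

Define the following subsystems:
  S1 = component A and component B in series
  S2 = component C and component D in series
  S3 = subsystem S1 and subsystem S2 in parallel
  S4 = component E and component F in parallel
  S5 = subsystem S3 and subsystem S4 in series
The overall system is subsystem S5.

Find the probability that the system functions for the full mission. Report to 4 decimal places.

Series (A and B): 0.819000 × 0.889000 = 0.728091
Series (C and D): 0.856000 × 0.898000 = 0.768688
Parallel ([0.728091] and [0.768688]): 1 − (1 − 0.728091)(1 − 0.768688) = 0.937104
Parallel (E and F): 1 − (1 − 0.942000)(1 − 0.803000) = 0.988574
Series ([0.937104] and [0.988574]): 0.937104 × 0.988574 = 0.9264

0.9264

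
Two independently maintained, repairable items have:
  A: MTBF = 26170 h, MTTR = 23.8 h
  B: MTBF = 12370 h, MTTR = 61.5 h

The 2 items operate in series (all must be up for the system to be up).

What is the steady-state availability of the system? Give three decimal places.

0.994

A(A) = MTBF/(MTBF+MTTR) = 26170/(26170+23.8) = 0.999091
A(B) = MTBF/(MTBF+MTTR) = 12370/(12370+61.5) = 0.995053
Series availability: 0.999091 × 0.995053 = 0.994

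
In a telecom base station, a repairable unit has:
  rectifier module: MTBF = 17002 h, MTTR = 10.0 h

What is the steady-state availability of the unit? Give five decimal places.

A(rectifier module) = MTBF/(MTBF+MTTR) = 17002/(17002+10.0) = 0.99941

0.99941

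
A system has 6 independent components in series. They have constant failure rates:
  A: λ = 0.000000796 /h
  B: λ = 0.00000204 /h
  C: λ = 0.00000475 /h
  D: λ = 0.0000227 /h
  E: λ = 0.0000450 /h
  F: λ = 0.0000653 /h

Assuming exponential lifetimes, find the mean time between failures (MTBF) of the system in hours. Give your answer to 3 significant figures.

7110

Series of exponential components: λ_sys = Σ λ_i
λ_sys = 0.000000796 + 0.00000204 + 0.00000475 + 0.0000227 + 0.0000450 + 0.0000653 = 1.4059e-04 /h
MTBF = 1 / λ_sys = 7110 h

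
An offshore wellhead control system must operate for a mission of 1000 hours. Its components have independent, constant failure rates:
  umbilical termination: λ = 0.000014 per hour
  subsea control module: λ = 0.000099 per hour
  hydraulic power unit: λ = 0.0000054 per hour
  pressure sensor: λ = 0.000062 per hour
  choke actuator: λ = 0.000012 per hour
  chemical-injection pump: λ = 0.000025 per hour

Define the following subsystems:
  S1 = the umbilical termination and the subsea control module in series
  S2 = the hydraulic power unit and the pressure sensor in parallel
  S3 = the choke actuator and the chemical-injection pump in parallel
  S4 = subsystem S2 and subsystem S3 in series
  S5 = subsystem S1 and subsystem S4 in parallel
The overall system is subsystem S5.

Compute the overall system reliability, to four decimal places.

R(umbilical termination) = exp(−0.000014 × 1000) = 0.986098
R(subsea control module) = exp(−0.000099 × 1000) = 0.905743
R(hydraulic power unit) = exp(−0.0000054 × 1000) = 0.994615
R(pressure sensor) = exp(−0.000062 × 1000) = 0.939883
R(choke actuator) = exp(−0.000012 × 1000) = 0.988072
R(chemical-injection pump) = exp(−0.000025 × 1000) = 0.975310
Series (umbilical termination and subsea control module): 0.986098 × 0.905743 = 0.893151
Parallel (hydraulic power unit and pressure sensor): 1 − (1 − 0.994615)(1 − 0.939883) = 0.999676
Parallel (choke actuator and chemical-injection pump): 1 − (1 − 0.988072)(1 − 0.975310) = 0.999705
Series ([0.999676] and [0.999705]): 0.999676 × 0.999705 = 0.999381
Parallel ([0.893151] and [0.999381]): 1 − (1 − 0.893151)(1 − 0.999381) = 0.9999

0.9999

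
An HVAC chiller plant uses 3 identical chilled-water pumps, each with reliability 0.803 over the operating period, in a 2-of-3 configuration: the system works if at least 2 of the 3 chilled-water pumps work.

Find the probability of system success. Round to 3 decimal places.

R = Σ_{i=2}^{3} C(3,i) p^i (1−p)^{3−i} with p = 0.803
C(3,2)·0.803^2·0.197^1 = 0.38108
C(3,3)·0.803^3·0.197^0 = 0.51778
Sum = 0.899

0.899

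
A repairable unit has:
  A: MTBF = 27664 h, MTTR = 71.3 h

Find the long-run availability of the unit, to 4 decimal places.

0.9974

A(A) = MTBF/(MTBF+MTTR) = 27664/(27664+71.3) = 0.9974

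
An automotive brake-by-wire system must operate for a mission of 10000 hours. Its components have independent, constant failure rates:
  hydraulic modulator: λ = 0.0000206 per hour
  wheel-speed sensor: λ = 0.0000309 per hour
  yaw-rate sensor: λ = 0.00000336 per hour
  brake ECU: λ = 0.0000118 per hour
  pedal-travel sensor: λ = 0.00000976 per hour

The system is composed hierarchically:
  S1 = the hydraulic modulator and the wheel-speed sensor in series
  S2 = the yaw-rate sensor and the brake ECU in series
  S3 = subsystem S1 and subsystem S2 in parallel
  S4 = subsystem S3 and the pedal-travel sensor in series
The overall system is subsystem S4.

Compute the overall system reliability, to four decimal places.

0.8557

R(hydraulic modulator) = exp(−0.0000206 × 10000) = 0.813833
R(wheel-speed sensor) = exp(−0.0000309 × 10000) = 0.734181
R(yaw-rate sensor) = exp(−0.00000336 × 10000) = 0.966958
R(brake ECU) = exp(−0.0000118 × 10000) = 0.888696
R(pedal-travel sensor) = exp(−0.00000976 × 10000) = 0.907012
Series (hydraulic modulator and wheel-speed sensor): 0.813833 × 0.734181 = 0.597501
Series (yaw-rate sensor and brake ECU): 0.966958 × 0.888696 = 0.859332
Parallel ([0.597501] and [0.859332]): 1 − (1 − 0.597501)(1 − 0.859332) = 0.943381
Series ([0.943381] and pedal-travel sensor): 0.943381 × 0.907012 = 0.8557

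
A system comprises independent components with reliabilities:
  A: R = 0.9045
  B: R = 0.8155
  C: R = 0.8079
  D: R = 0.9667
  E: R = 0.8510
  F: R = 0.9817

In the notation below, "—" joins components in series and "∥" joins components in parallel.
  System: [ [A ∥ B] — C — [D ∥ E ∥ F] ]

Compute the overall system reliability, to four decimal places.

0.7936

Parallel (A and B): 1 − (1 − 0.904500)(1 − 0.815500) = 0.982380
Parallel (D, E, and F): 1 − (1 − 0.966700)(1 − 0.851000)(1 − 0.981700) = 0.999909
Series ([0.982380], C, and [0.999909]): 0.982380 × 0.807900 × 0.999909 = 0.7936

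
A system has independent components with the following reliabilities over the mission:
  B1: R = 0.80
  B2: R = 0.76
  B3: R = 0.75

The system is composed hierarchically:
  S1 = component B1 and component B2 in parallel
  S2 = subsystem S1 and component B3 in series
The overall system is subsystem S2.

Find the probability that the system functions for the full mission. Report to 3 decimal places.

0.714

Parallel (B1 and B2): 1 − (1 − 0.80000)(1 − 0.76000) = 0.95200
Series ([0.95200] and B3): 0.95200 × 0.75000 = 0.714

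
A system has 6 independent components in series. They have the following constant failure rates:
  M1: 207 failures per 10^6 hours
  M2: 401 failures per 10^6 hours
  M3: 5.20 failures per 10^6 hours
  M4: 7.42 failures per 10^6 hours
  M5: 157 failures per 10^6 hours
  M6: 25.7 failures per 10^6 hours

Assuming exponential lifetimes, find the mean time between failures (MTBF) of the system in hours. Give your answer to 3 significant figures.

1240

Series of exponential components: λ_sys = Σ λ_i
λ_sys = 0.000207 + 0.000401 + 0.00000520 + 0.00000742 + 0.000157 + 0.0000257 = 8.0332e-04 /h
MTBF = 1 / λ_sys = 1240 h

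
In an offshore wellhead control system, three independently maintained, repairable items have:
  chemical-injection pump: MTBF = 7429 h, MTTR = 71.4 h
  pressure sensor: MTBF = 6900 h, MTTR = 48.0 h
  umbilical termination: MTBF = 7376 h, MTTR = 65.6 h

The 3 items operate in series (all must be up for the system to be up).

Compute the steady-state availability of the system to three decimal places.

0.975

A(chemical-injection pump) = MTBF/(MTBF+MTTR) = 7429/(7429+71.4) = 0.990481
A(pressure sensor) = MTBF/(MTBF+MTTR) = 6900/(6900+48.0) = 0.993092
A(umbilical termination) = MTBF/(MTBF+MTTR) = 7376/(7376+65.6) = 0.991185
Series availability: 0.990481 × 0.993092 × 0.991185 = 0.975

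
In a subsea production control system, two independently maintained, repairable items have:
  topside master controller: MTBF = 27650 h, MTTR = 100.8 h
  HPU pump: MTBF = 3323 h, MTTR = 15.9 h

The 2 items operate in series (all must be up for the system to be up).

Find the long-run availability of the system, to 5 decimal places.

0.99162

A(topside master controller) = MTBF/(MTBF+MTTR) = 27650/(27650+100.8) = 0.996368
A(HPU pump) = MTBF/(MTBF+MTTR) = 3323/(3323+15.9) = 0.995238
Series availability: 0.996368 × 0.995238 = 0.99162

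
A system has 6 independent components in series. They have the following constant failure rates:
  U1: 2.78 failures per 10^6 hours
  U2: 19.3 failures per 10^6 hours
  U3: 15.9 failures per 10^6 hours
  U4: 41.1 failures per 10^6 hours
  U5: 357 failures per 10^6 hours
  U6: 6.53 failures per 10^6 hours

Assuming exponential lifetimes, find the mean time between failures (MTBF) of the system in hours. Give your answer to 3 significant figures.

Series of exponential components: λ_sys = Σ λ_i
λ_sys = 0.00000278 + 0.0000193 + 0.0000159 + 0.0000411 + 0.000357 + 0.00000653 = 4.4261e-04 /h
MTBF = 1 / λ_sys = 2260 h

2260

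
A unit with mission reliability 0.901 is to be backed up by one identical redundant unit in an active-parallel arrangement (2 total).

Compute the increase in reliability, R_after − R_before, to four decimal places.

0.0892

R_before = 0.901
R_after = 1 − (1 − 0.901)^2 = 0.9902
ΔR = 0.9902 − 0.901 = 0.0892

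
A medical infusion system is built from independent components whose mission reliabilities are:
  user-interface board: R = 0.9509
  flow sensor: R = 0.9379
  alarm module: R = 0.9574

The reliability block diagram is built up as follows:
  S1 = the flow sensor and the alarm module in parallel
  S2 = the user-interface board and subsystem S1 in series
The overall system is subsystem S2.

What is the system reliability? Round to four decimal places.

Parallel (flow sensor and alarm module): 1 − (1 − 0.937900)(1 − 0.957400) = 0.997355
Series (user-interface board and [0.997355]): 0.950900 × 0.997355 = 0.9484

0.9484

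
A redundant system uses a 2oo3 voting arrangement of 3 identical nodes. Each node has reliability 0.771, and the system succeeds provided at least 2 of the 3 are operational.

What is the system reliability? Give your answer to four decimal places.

R = Σ_{i=2}^{3} C(3,i) p^i (1−p)^{3−i} with p = 0.771
C(3,2)·0.771^2·0.229^1 = 0.408381
C(3,3)·0.771^3·0.229^0 = 0.458314
Sum = 0.8667

0.8667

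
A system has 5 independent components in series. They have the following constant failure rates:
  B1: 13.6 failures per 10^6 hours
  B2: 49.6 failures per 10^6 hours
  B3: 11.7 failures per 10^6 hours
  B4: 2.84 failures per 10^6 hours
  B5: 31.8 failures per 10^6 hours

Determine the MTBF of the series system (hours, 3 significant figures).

9130

Series of exponential components: λ_sys = Σ λ_i
λ_sys = 0.0000136 + 0.0000496 + 0.0000117 + 0.00000284 + 0.0000318 = 1.0954e-04 /h
MTBF = 1 / λ_sys = 9130 h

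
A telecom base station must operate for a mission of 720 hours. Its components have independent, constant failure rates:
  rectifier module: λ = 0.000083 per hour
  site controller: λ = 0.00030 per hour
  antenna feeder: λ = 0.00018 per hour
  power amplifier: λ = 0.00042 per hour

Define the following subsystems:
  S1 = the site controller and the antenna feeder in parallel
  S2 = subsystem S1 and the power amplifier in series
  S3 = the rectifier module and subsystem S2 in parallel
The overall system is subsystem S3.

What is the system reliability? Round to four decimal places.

0.9838

R(rectifier module) = exp(−0.000083 × 720) = 0.941991
R(site controller) = exp(−0.00030 × 720) = 0.805735
R(antenna feeder) = exp(−0.00018 × 720) = 0.878447
R(power amplifier) = exp(−0.00042 × 720) = 0.739042
Parallel (site controller and antenna feeder): 1 − (1 − 0.805735)(1 − 0.878447) = 0.976387
Series ([0.976387] and power amplifier): 0.976387 × 0.739042 = 0.721591
Parallel (rectifier module and [0.721591]): 1 − (1 − 0.941991)(1 − 0.721591) = 0.9838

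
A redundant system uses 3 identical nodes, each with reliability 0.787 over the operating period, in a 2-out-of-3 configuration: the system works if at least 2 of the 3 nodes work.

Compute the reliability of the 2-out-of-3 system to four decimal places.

R = Σ_{i=2}^{3} C(3,i) p^i (1−p)^{3−i} with p = 0.787
C(3,2)·0.787^2·0.213^1 = 0.395777
C(3,3)·0.787^3·0.213^0 = 0.487443
Sum = 0.8832

0.8832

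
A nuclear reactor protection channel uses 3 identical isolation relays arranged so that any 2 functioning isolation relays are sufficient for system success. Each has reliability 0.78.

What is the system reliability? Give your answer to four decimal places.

R = Σ_{i=2}^{3} C(3,i) p^i (1−p)^{3−i} with p = 0.78
C(3,2)·0.78^2·0.22^1 = 0.401544
C(3,3)·0.78^3·0.22^0 = 0.474552
Sum = 0.8761

0.8761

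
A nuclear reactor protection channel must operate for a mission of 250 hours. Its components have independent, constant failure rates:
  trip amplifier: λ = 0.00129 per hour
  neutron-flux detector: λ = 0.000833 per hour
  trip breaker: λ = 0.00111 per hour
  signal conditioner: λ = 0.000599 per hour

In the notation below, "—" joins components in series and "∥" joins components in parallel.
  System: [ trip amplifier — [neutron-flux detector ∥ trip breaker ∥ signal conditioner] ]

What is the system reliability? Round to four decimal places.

0.7197

R(trip amplifier) = exp(−0.00129 × 250) = 0.724336
R(neutron-flux detector) = exp(−0.000833 × 250) = 0.812004
R(trip breaker) = exp(−0.00111 × 250) = 0.757676
R(signal conditioner) = exp(−0.000599 × 250) = 0.860923
Parallel (neutron-flux detector, trip breaker, and signal conditioner): 1 − (1 − 0.812004)(1 − 0.757676)(1 − 0.860923) = 0.993664
Series (trip amplifier and [0.993664]): 0.724336 × 0.993664 = 0.7197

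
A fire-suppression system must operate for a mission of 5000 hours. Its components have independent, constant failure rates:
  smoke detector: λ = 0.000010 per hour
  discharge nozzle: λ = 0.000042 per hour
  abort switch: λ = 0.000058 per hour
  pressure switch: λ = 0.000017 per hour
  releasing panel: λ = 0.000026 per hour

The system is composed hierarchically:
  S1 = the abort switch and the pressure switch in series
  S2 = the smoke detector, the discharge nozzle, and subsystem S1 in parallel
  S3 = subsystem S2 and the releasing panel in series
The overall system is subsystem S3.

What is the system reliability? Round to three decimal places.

R(smoke detector) = exp(−0.000010 × 5000) = 0.95123
R(discharge nozzle) = exp(−0.000042 × 5000) = 0.81058
R(abort switch) = exp(−0.000058 × 5000) = 0.74826
R(pressure switch) = exp(−0.000017 × 5000) = 0.91851
R(releasing panel) = exp(−0.000026 × 5000) = 0.87810
Series (abort switch and pressure switch): 0.74826 × 0.91851 = 0.68728
Parallel (smoke detector, discharge nozzle, and [0.68728]): 1 − (1 − 0.95123)(1 − 0.81058)(1 − 0.68728) = 0.99711
Series ([0.99711] and releasing panel): 0.99711 × 0.87810 = 0.876

0.876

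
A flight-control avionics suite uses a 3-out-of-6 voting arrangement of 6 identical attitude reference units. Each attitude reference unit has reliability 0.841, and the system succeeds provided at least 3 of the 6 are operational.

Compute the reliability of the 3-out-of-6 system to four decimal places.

R = Σ_{i=3}^{6} C(6,i) p^i (1−p)^{6−i} with p = 0.841
C(6,3)·0.841^3·0.159^3 = 0.047820
C(6,4)·0.841^4·0.159^2 = 0.189701
C(6,5)·0.841^5·0.159^1 = 0.401355
C(6,6)·0.841^6·0.159^0 = 0.353815
Sum = 0.9927

0.9927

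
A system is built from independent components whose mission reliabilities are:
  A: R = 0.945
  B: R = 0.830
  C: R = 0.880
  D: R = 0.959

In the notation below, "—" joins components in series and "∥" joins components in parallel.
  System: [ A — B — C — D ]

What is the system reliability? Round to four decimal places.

Series (A, B, C, and D): 0.945000 × 0.830000 × 0.880000 × 0.959000 = 0.6619

0.6619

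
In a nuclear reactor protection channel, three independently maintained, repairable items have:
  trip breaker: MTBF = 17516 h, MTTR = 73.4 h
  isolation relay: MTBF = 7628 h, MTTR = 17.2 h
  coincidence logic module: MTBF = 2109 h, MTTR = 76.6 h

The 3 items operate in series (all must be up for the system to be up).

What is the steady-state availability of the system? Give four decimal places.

A(trip breaker) = MTBF/(MTBF+MTTR) = 17516/(17516+73.4) = 0.995827
A(isolation relay) = MTBF/(MTBF+MTTR) = 7628/(7628+17.2) = 0.997750
A(coincidence logic module) = MTBF/(MTBF+MTTR) = 2109/(2109+76.6) = 0.964952
Series availability: 0.995827 × 0.997750 × 0.964952 = 0.9588

0.9588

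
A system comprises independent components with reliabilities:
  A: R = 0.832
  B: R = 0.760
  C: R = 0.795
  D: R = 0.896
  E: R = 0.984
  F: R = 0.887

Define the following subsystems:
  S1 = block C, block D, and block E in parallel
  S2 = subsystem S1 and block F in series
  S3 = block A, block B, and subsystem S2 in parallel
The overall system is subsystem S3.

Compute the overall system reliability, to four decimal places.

Parallel (C, D, and E): 1 − (1 − 0.795000)(1 − 0.896000)(1 − 0.984000) = 0.999659
Series ([0.999659] and F): 0.999659 × 0.887000 = 0.886698
Parallel (A, B, and [0.886698]): 1 − (1 − 0.832000)(1 − 0.760000)(1 − 0.886698) = 0.9954

0.9954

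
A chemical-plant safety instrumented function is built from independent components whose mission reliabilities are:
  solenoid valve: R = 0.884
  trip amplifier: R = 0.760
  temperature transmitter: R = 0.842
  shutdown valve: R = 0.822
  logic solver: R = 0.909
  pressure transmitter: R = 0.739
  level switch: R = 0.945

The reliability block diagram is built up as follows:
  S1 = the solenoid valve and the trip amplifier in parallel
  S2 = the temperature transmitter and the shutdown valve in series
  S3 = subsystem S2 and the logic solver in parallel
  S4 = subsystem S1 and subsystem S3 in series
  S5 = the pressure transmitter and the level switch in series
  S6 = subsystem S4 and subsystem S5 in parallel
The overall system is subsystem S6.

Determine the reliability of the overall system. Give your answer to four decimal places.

0.9834

Parallel (solenoid valve and trip amplifier): 1 − (1 − 0.884000)(1 − 0.760000) = 0.972160
Series (temperature transmitter and shutdown valve): 0.842000 × 0.822000 = 0.692124
Parallel ([0.692124] and logic solver): 1 − (1 − 0.692124)(1 − 0.909000) = 0.971983
Series ([0.972160] and [0.971983]): 0.972160 × 0.971983 = 0.944923
Series (pressure transmitter and level switch): 0.739000 × 0.945000 = 0.698355
Parallel ([0.944923] and [0.698355]): 1 − (1 − 0.944923)(1 − 0.698355) = 0.9834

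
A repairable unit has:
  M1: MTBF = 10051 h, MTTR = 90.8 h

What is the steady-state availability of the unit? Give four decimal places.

0.9910

A(M1) = MTBF/(MTBF+MTTR) = 10051/(10051+90.8) = 0.9910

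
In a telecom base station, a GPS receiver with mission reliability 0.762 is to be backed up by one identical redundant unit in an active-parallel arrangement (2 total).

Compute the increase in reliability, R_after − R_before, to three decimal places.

0.181

R_before = 0.762
R_after = 1 − (1 − 0.762)^2 = 0.943
ΔR = 0.943 − 0.762 = 0.181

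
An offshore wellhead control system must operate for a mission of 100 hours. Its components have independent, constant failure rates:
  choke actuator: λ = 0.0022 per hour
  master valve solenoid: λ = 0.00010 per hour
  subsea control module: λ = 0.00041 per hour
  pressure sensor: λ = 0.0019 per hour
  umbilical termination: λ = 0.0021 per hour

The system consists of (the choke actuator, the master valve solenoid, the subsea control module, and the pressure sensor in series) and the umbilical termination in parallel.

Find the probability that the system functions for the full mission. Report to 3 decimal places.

R(choke actuator) = exp(−0.0022 × 100) = 0.80252
R(master valve solenoid) = exp(−0.00010 × 100) = 0.99005
R(subsea control module) = exp(−0.00041 × 100) = 0.95983
R(pressure sensor) = exp(−0.0019 × 100) = 0.82696
R(umbilical termination) = exp(−0.0021 × 100) = 0.81058
Series (choke actuator, master valve solenoid, subsea control module, and pressure sensor): 0.80252 × 0.99005 × 0.95983 × 0.82696 = 0.63065
Parallel ([0.63065] and umbilical termination): 1 − (1 − 0.63065)(1 − 0.81058) = 0.930

0.930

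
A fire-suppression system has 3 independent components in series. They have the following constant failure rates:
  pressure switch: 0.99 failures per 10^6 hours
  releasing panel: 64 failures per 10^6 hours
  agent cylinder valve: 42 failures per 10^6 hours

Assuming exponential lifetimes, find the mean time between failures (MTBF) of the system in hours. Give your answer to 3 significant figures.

Series of exponential components: λ_sys = Σ λ_i
λ_sys = 0.00000099 + 0.000064 + 0.000042 = 1.0699e-04 /h
MTBF = 1 / λ_sys = 9350 h

9350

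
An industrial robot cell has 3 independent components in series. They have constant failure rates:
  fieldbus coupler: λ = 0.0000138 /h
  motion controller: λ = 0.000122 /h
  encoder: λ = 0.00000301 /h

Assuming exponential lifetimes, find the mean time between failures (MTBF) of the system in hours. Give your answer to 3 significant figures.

Series of exponential components: λ_sys = Σ λ_i
λ_sys = 0.0000138 + 0.000122 + 0.00000301 = 1.3881e-04 /h
MTBF = 1 / λ_sys = 7200 h

7200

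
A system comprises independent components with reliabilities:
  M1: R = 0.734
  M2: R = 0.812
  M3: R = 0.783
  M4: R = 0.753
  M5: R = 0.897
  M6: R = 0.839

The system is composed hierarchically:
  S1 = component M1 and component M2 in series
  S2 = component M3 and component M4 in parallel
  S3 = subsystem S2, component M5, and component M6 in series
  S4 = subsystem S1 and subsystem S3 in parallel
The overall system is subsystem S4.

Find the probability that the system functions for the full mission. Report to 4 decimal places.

0.8837

Series (M1 and M2): 0.734000 × 0.812000 = 0.596008
Parallel (M3 and M4): 1 − (1 − 0.783000)(1 − 0.753000) = 0.946401
Series ([0.946401], M5, and M6): 0.946401 × 0.897000 × 0.839000 = 0.712245
Parallel ([0.596008] and [0.712245]): 1 − (1 − 0.596008)(1 − 0.712245) = 0.8837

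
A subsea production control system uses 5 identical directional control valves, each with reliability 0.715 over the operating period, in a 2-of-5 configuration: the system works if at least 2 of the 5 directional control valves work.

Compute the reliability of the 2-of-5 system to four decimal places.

0.9745

R = Σ_{i=2}^{5} C(5,i) p^i (1−p)^{5−i} with p = 0.715
C(5,2)·0.715^2·0.285^3 = 0.118344
C(5,3)·0.715^3·0.285^2 = 0.296898
C(5,4)·0.715^4·0.285^1 = 0.372425
C(5,5)·0.715^5·0.285^0 = 0.186866
Sum = 0.9745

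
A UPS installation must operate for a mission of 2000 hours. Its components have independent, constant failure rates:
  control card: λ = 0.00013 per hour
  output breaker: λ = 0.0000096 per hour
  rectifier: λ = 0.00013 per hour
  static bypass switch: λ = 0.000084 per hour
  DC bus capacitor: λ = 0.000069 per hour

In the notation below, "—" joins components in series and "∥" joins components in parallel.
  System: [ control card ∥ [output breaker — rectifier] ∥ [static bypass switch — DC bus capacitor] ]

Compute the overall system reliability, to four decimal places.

R(control card) = exp(−0.00013 × 2000) = 0.771052
R(output breaker) = exp(−0.0000096 × 2000) = 0.980983
R(rectifier) = exp(−0.00013 × 2000) = 0.771052
R(static bypass switch) = exp(−0.000084 × 2000) = 0.845354
R(DC bus capacitor) = exp(−0.000069 × 2000) = 0.871099
Series (output breaker and rectifier): 0.980983 × 0.771052 = 0.756389
Series (static bypass switch and DC bus capacitor): 0.845354 × 0.871099 = 0.736387
Parallel (control card, [0.756389], and [0.736387]): 1 − (1 − 0.771052)(1 − 0.756389)(1 − 0.736387) = 0.9853

0.9853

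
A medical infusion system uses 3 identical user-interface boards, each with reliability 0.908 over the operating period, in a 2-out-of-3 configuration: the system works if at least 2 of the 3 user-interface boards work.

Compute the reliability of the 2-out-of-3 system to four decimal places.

R = Σ_{i=2}^{3} C(3,i) p^i (1−p)^{3−i} with p = 0.908
C(3,2)·0.908^2·0.092^1 = 0.227552
C(3,3)·0.908^3·0.092^0 = 0.748613
Sum = 0.9762

0.9762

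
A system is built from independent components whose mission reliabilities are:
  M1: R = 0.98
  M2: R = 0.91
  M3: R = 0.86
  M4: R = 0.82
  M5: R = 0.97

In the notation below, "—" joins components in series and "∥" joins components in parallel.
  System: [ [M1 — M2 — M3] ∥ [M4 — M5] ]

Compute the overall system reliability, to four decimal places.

Series (M1, M2, and M3): 0.980000 × 0.910000 × 0.860000 = 0.766948
Series (M4 and M5): 0.820000 × 0.970000 = 0.795400
Parallel ([0.766948] and [0.795400]): 1 − (1 − 0.766948)(1 − 0.795400) = 0.9523

0.9523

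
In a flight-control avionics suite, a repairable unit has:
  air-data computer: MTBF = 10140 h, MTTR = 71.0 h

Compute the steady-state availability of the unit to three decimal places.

0.993

A(air-data computer) = MTBF/(MTBF+MTTR) = 10140/(10140+71.0) = 0.993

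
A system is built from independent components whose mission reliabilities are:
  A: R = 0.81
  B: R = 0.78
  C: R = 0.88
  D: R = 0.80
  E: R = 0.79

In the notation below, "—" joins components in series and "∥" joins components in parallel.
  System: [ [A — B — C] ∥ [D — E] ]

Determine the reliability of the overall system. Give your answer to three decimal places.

Series (A, B, and C): 0.81000 × 0.78000 × 0.88000 = 0.55598
Series (D and E): 0.80000 × 0.79000 = 0.63200
Parallel ([0.55598] and [0.63200]): 1 − (1 − 0.55598)(1 − 0.63200) = 0.837

0.837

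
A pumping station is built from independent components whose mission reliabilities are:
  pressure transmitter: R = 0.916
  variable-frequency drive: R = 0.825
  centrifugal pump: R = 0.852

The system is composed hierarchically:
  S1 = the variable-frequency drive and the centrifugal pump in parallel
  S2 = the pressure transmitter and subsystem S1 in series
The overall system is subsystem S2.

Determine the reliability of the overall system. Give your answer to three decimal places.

Parallel (variable-frequency drive and centrifugal pump): 1 − (1 − 0.82500)(1 − 0.85200) = 0.97410
Series (pressure transmitter and [0.97410]): 0.91600 × 0.97410 = 0.892

0.892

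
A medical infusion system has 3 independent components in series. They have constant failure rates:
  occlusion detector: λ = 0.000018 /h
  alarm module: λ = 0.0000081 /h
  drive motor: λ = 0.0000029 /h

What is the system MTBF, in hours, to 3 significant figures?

Series of exponential components: λ_sys = Σ λ_i
λ_sys = 0.000018 + 0.0000081 + 0.0000029 = 2.9000e-05 /h
MTBF = 1 / λ_sys = 34500 h

34500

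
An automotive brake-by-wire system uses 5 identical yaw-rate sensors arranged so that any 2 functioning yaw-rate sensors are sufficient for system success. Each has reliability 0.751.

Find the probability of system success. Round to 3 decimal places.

0.985

R = Σ_{i=2}^{5} C(5,i) p^i (1−p)^{5−i} with p = 0.751
C(5,2)·0.751^2·0.249^3 = 0.08707
C(5,3)·0.751^3·0.249^2 = 0.26261
C(5,4)·0.751^4·0.249^1 = 0.39603
C(5,5)·0.751^5·0.249^0 = 0.23889
Sum = 0.985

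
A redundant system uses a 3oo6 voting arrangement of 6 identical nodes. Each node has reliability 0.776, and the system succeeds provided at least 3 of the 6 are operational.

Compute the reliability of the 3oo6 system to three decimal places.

R = Σ_{i=3}^{6} C(6,i) p^i (1−p)^{6−i} with p = 0.776
C(6,3)·0.776^3·0.224^3 = 0.10504
C(6,4)·0.776^4·0.224^2 = 0.27292
C(6,5)·0.776^5·0.224^1 = 0.37819
C(6,6)·0.776^6·0.224^0 = 0.21836
Sum = 0.975

0.975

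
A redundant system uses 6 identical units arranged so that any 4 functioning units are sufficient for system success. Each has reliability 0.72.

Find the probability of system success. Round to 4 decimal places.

0.7804

R = Σ_{i=4}^{6} C(6,i) p^i (1−p)^{6−i} with p = 0.72
C(6,4)·0.72^4·0.28^2 = 0.316037
C(6,5)·0.72^5·0.28^1 = 0.325066
C(6,6)·0.72^6·0.28^0 = 0.139314
Sum = 0.7804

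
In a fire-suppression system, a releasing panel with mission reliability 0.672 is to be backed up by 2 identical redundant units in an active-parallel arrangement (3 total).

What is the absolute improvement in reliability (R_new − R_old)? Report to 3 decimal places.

R_before = 0.672
R_after = 1 − (1 − 0.672)^3 = 0.965
ΔR = 0.965 − 0.672 = 0.293

0.293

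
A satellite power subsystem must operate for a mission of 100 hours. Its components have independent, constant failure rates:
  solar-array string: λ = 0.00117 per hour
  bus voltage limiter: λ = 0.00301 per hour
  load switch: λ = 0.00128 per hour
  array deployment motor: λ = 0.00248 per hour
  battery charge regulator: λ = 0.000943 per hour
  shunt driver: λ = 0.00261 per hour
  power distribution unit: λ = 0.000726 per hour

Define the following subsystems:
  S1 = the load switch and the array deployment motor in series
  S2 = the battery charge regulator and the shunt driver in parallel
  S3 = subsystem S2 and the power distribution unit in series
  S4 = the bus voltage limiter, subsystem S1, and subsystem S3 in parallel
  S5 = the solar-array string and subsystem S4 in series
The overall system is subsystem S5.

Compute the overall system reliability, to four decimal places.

0.8831

R(solar-array string) = exp(−0.00117 × 100) = 0.889585
R(bus voltage limiter) = exp(−0.00301 × 100) = 0.740078
R(load switch) = exp(−0.00128 × 100) = 0.879853
R(array deployment motor) = exp(−0.00248 × 100) = 0.780360
R(battery charge regulator) = exp(−0.000943 × 100) = 0.910010
R(shunt driver) = exp(−0.00261 × 100) = 0.770281
R(power distribution unit) = exp(−0.000726 × 100) = 0.929973
Series (load switch and array deployment motor): 0.879853 × 0.780360 = 0.686602
Parallel (battery charge regulator and shunt driver): 1 − (1 − 0.910010)(1 − 0.770281) = 0.979328
Series ([0.979328] and power distribution unit): 0.979328 × 0.929973 = 0.910749
Parallel (bus voltage limiter, [0.686602], and [0.910749]): 1 − (1 − 0.740078)(1 − 0.686602)(1 − 0.910749) = 0.992730
Series (solar-array string and [0.992730]): 0.889585 × 0.992730 = 0.8831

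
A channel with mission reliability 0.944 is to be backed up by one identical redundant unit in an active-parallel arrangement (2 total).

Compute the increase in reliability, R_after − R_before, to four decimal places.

0.0529

R_before = 0.944
R_after = 1 − (1 − 0.944)^2 = 0.9969
ΔR = 0.9969 − 0.944 = 0.0529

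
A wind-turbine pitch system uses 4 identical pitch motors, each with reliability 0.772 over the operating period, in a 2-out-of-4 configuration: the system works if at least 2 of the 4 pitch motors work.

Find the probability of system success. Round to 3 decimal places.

R = Σ_{i=2}^{4} C(4,i) p^i (1−p)^{4−i} with p = 0.772
C(4,2)·0.772^2·0.228^2 = 0.18589
C(4,3)·0.772^3·0.228^1 = 0.41961
C(4,4)·0.772^4·0.228^0 = 0.35520
Sum = 0.961

0.961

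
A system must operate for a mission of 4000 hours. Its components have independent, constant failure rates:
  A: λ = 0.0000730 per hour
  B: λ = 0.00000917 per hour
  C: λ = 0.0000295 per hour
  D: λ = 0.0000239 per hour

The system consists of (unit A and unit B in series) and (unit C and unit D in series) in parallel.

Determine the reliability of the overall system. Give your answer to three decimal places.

0.946

R(A) = exp(−0.0000730 × 4000) = 0.74677
R(B) = exp(−0.00000917 × 4000) = 0.96398
R(C) = exp(−0.0000295 × 4000) = 0.88870
R(D) = exp(−0.0000239 × 4000) = 0.90883
Series (A and B): 0.74677 × 0.96398 = 0.71987
Series (C and D): 0.88870 × 0.90883 = 0.80768
Parallel ([0.71987] and [0.80768]): 1 − (1 − 0.71987)(1 − 0.80768) = 0.946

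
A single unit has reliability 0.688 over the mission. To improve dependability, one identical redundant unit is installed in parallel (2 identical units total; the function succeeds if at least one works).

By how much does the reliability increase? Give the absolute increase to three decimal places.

0.215

R_before = 0.688
R_after = 1 − (1 − 0.688)^2 = 0.903
ΔR = 0.903 − 0.688 = 0.215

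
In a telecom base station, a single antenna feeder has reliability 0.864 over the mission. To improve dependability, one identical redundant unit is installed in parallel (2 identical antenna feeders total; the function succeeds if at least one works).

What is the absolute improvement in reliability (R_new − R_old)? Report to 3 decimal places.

0.118

R_before = 0.864
R_after = 1 − (1 − 0.864)^2 = 0.982
ΔR = 0.982 − 0.864 = 0.118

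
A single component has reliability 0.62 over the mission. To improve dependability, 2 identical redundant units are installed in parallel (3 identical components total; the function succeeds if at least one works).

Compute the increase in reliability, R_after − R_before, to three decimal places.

R_before = 0.62
R_after = 1 − (1 − 0.62)^3 = 0.945
ΔR = 0.945 − 0.62 = 0.325

0.325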